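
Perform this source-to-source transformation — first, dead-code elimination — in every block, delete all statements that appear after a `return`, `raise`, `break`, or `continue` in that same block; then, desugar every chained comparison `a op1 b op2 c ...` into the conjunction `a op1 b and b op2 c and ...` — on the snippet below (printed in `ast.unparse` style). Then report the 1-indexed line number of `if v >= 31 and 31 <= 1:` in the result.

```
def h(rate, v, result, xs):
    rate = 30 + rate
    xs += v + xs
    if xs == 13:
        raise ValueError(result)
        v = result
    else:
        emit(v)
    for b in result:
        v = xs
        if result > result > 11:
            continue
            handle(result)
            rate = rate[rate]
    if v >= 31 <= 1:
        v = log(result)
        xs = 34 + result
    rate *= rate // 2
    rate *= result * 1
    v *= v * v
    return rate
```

12

Transformed code:
def h(rate, v, result, xs):
    rate = 30 + rate
    xs += v + xs
    if xs == 13:
        raise ValueError(result)
    else:
        emit(v)
    for b in result:
        v = xs
        if result > result and result > 11:
            continue
    if v >= 31 and 31 <= 1:
        v = log(result)
        xs = 34 + result
    rate *= rate // 2
    rate *= result * 1
    v *= v * v
    return rate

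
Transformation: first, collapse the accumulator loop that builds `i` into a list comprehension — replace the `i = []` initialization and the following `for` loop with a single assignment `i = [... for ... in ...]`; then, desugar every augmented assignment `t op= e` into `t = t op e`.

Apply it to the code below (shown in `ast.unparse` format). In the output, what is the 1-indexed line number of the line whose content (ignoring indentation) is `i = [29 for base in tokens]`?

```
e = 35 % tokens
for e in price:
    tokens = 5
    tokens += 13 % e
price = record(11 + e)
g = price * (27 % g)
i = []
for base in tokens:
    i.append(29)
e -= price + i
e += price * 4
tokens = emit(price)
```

Transformed code:
e = 35 % tokens
for e in price:
    tokens = 5
    tokens = tokens + 13 % e
price = record(11 + e)
g = price * (27 % g)
i = [29 for base in tokens]
e = e - (price + i)
e = e + price * 4
tokens = emit(price)

7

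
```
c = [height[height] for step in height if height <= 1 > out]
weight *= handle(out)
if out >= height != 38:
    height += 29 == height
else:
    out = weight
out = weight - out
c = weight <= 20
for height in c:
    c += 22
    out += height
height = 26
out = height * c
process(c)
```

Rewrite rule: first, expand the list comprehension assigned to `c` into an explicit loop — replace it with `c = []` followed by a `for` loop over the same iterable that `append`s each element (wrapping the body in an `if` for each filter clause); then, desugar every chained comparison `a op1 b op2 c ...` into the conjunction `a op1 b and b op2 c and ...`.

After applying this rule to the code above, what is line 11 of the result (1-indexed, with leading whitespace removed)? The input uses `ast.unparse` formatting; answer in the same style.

c = weight <= 20

Transformed code:
c = []
for step in height:
    if height <= 1 and 1 > out:
        c.append(height[height])
weight *= handle(out)
if out >= height and height != 38:
    height += 29 == height
else:
    out = weight
out = weight - out
c = weight <= 20
for height in c:
    c += 22
    out += height
height = 26
out = height * c
process(c)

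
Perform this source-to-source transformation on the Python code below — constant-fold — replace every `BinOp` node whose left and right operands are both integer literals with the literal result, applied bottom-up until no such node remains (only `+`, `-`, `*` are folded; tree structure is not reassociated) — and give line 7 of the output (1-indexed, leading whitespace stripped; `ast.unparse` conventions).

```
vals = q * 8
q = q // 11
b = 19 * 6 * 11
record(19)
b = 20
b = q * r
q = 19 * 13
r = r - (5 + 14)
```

Transformed code:
vals = q * 8
q = q // 11
b = 1254
record(19)
b = 20
b = q * r
q = 247
r = r - 19

q = 247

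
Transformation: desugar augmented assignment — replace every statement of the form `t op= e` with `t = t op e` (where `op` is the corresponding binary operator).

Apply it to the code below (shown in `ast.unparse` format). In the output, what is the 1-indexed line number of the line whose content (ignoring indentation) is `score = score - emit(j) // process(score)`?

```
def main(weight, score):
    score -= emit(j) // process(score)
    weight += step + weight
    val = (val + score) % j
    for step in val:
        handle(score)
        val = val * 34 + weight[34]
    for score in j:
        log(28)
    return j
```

Transformed code:
def main(weight, score):
    score = score - emit(j) // process(score)
    weight = weight + (step + weight)
    val = (val + score) % j
    for step in val:
        handle(score)
        val = val * 34 + weight[34]
    for score in j:
        log(28)
    return j

2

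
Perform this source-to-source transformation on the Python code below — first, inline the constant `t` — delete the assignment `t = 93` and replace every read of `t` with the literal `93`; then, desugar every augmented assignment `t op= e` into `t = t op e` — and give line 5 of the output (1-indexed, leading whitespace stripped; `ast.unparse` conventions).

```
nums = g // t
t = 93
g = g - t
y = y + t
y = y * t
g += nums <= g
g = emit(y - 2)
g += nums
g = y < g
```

Transformed code:
nums = g // 93
g = g - 93
y = y + 93
y = y * 93
g = g + (nums <= g)
g = emit(y - 2)
g = g + nums
g = y < g

g = g + (nums <= g)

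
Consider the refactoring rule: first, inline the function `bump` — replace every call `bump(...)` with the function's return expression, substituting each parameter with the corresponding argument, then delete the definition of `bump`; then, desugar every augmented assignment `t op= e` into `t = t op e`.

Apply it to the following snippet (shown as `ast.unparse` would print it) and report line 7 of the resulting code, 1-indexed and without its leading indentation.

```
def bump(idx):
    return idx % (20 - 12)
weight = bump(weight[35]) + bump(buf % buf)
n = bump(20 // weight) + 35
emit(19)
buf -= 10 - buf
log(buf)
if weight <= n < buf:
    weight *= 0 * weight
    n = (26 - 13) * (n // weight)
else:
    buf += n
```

weight = weight * (0 * weight)

Transformed code:
weight = weight[35] % (20 - 12) + buf % buf % (20 - 12)
n = 20 // weight % (20 - 12) + 35
emit(19)
buf = buf - (10 - buf)
log(buf)
if weight <= n < buf:
    weight = weight * (0 * weight)
    n = (26 - 13) * (n // weight)
else:
    buf = buf + n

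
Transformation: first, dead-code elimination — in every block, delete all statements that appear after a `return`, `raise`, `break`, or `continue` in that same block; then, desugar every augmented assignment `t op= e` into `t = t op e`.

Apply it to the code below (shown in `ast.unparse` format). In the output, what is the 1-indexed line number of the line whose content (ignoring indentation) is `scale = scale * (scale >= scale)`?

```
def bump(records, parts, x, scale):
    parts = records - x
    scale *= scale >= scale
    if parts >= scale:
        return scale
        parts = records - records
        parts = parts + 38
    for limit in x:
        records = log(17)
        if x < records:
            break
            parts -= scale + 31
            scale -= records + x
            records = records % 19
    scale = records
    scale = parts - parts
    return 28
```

3

Transformed code:
def bump(records, parts, x, scale):
    parts = records - x
    scale = scale * (scale >= scale)
    if parts >= scale:
        return scale
    for limit in x:
        records = log(17)
        if x < records:
            break
    scale = records
    scale = parts - parts
    return 28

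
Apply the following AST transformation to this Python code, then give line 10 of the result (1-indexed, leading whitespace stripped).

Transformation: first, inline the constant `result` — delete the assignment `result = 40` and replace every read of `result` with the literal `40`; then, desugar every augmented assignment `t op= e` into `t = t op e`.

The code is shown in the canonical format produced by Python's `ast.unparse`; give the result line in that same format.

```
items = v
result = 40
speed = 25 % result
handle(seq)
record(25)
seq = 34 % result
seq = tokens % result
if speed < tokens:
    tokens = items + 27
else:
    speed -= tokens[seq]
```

Transformed code:
items = v
speed = 25 % 40
handle(seq)
record(25)
seq = 34 % 40
seq = tokens % 40
if speed < tokens:
    tokens = items + 27
else:
    speed = speed - tokens[seq]

speed = speed - tokens[seq]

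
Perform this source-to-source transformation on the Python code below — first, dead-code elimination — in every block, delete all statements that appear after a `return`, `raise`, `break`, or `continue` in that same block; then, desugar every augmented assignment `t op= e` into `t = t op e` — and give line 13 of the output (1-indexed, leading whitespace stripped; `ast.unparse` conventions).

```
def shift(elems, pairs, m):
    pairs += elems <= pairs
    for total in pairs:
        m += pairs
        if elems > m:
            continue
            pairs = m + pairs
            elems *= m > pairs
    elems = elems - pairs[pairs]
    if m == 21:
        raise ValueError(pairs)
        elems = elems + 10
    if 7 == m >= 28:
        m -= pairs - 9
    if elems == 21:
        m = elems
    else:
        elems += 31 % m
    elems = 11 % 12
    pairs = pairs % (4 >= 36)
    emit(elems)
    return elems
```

Transformed code:
def shift(elems, pairs, m):
    pairs = pairs + (elems <= pairs)
    for total in pairs:
        m = m + pairs
        if elems > m:
            continue
    elems = elems - pairs[pairs]
    if m == 21:
        raise ValueError(pairs)
    if 7 == m >= 28:
        m = m - (pairs - 9)
    if elems == 21:
        m = elems
    else:
        elems = elems + 31 % m
    elems = 11 % 12
    pairs = pairs % (4 >= 36)
    emit(elems)
    return elems

m = elems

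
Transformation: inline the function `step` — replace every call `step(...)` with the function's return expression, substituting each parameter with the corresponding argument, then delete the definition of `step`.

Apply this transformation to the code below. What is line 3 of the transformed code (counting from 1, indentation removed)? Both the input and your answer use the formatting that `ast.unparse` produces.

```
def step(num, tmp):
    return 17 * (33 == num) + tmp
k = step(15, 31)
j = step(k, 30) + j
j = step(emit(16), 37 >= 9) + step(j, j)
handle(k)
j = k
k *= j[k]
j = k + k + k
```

Transformed code:
k = 17 * (33 == 15) + 31
j = 17 * (33 == k) + 30 + j
j = 17 * (33 == emit(16)) + (37 >= 9) + (17 * (33 == j) + j)
handle(k)
j = k
k *= j[k]
j = k + k + k

j = 17 * (33 == emit(16)) + (37 >= 9) + (17 * (33 == j) + j)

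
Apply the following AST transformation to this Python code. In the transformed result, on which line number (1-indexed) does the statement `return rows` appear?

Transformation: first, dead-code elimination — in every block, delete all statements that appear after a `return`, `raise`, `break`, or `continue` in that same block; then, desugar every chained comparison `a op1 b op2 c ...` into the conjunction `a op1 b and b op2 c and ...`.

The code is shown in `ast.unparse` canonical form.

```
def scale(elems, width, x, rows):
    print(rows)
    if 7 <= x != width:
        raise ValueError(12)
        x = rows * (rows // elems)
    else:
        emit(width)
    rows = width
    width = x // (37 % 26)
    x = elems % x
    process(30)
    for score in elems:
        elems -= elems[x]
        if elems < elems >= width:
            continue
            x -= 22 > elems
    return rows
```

Transformed code:
def scale(elems, width, x, rows):
    print(rows)
    if 7 <= x and x != width:
        raise ValueError(12)
    else:
        emit(width)
    rows = width
    width = x // (37 % 26)
    x = elems % x
    process(30)
    for score in elems:
        elems -= elems[x]
        if elems < elems and elems >= width:
            continue
    return rows

15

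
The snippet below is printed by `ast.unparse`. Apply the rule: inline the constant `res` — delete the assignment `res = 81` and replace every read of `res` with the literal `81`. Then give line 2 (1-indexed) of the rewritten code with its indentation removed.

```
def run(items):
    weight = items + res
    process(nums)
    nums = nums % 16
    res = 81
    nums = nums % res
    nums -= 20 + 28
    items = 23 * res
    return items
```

weight = items + 81

Transformed code:
def run(items):
    weight = items + 81
    process(nums)
    nums = nums % 16
    nums = nums % 81
    nums -= 20 + 28
    items = 23 * 81
    return items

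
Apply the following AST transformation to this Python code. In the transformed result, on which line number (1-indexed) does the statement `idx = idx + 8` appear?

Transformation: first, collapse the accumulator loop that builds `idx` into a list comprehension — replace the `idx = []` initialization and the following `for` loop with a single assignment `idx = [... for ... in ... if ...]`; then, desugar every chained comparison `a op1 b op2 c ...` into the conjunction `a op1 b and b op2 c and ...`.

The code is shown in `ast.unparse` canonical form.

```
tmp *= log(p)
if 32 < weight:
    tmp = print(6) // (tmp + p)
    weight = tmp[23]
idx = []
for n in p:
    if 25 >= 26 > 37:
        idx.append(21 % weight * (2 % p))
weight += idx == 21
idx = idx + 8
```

7

Transformed code:
tmp *= log(p)
if 32 < weight:
    tmp = print(6) // (tmp + p)
    weight = tmp[23]
idx = [21 % weight * (2 % p) for n in p if 25 >= 26 and 26 > 37]
weight += idx == 21
idx = idx + 8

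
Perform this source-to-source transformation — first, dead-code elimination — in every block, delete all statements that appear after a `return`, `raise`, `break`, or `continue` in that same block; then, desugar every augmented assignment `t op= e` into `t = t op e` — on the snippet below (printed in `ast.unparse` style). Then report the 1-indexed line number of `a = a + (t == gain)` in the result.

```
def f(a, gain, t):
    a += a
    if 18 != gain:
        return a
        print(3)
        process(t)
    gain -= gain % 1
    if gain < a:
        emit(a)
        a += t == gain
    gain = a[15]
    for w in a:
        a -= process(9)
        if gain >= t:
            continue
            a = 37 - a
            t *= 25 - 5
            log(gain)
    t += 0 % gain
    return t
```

Transformed code:
def f(a, gain, t):
    a = a + a
    if 18 != gain:
        return a
    gain = gain - gain % 1
    if gain < a:
        emit(a)
        a = a + (t == gain)
    gain = a[15]
    for w in a:
        a = a - process(9)
        if gain >= t:
            continue
    t = t + 0 % gain
    return t

8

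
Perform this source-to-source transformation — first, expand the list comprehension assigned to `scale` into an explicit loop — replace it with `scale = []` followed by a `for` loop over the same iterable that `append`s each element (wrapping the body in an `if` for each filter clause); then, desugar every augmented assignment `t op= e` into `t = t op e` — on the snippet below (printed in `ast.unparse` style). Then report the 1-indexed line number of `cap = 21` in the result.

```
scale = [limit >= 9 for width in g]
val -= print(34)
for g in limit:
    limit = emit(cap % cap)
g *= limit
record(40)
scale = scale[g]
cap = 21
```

10

Transformed code:
scale = []
for width in g:
    scale.append(limit >= 9)
val = val - print(34)
for g in limit:
    limit = emit(cap % cap)
g = g * limit
record(40)
scale = scale[g]
cap = 21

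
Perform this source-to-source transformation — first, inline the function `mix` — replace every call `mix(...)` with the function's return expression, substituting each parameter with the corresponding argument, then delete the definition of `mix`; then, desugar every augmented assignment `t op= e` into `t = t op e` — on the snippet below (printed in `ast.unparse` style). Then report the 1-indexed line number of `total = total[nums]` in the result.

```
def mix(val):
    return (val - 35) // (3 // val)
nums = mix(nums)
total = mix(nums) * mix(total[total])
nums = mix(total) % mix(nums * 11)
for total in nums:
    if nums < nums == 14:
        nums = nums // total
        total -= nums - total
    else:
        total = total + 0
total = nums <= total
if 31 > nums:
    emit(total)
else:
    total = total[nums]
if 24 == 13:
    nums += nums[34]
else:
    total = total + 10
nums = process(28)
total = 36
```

14

Transformed code:
nums = (nums - 35) // (3 // nums)
total = (nums - 35) // (3 // nums) * ((total[total] - 35) // (3 // total[total]))
nums = (total - 35) // (3 // total) % ((nums * 11 - 35) // (3 // (nums * 11)))
for total in nums:
    if nums < nums == 14:
        nums = nums // total
        total = total - (nums - total)
    else:
        total = total + 0
total = nums <= total
if 31 > nums:
    emit(total)
else:
    total = total[nums]
if 24 == 13:
    nums = nums + nums[34]
else:
    total = total + 10
nums = process(28)
total = 36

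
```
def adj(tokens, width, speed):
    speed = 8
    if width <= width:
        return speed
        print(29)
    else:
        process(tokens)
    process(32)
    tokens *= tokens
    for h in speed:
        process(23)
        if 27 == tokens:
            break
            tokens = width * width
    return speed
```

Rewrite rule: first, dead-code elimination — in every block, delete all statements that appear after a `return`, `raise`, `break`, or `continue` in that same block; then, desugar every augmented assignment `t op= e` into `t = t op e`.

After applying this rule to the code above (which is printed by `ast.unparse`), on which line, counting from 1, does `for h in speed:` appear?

9

Transformed code:
def adj(tokens, width, speed):
    speed = 8
    if width <= width:
        return speed
    else:
        process(tokens)
    process(32)
    tokens = tokens * tokens
    for h in speed:
        process(23)
        if 27 == tokens:
            break
    return speed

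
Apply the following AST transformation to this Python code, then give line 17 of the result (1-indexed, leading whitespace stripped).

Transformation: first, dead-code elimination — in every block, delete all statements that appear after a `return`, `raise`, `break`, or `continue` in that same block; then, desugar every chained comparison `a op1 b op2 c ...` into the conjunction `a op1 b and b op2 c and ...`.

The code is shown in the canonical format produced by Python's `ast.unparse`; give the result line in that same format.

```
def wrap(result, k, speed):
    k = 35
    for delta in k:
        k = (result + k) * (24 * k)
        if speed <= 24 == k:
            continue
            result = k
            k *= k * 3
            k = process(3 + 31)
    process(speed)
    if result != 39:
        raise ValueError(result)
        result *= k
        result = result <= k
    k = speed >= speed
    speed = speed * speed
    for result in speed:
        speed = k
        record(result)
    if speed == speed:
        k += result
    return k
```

return k

Transformed code:
def wrap(result, k, speed):
    k = 35
    for delta in k:
        k = (result + k) * (24 * k)
        if speed <= 24 and 24 == k:
            continue
    process(speed)
    if result != 39:
        raise ValueError(result)
    k = speed >= speed
    speed = speed * speed
    for result in speed:
        speed = k
        record(result)
    if speed == speed:
        k += result
    return k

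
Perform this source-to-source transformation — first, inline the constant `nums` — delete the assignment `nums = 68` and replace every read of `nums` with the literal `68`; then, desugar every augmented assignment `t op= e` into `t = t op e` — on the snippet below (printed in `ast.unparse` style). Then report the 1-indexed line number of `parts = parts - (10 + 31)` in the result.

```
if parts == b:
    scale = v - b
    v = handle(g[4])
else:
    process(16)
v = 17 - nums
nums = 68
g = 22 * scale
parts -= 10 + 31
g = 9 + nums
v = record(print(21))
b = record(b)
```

Transformed code:
if parts == b:
    scale = v - b
    v = handle(g[4])
else:
    process(16)
v = 17 - 68
g = 22 * scale
parts = parts - (10 + 31)
g = 9 + 68
v = record(print(21))
b = record(b)

8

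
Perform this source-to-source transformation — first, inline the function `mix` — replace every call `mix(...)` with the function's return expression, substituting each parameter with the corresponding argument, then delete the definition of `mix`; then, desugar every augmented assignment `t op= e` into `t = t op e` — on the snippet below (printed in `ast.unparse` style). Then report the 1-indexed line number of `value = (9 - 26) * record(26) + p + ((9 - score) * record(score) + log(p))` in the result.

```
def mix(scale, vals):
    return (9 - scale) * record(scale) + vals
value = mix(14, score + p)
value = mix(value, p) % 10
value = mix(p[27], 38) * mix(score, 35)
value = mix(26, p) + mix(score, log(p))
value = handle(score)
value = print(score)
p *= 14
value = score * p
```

4

Transformed code:
value = (9 - 14) * record(14) + (score + p)
value = ((9 - value) * record(value) + p) % 10
value = ((9 - p[27]) * record(p[27]) + 38) * ((9 - score) * record(score) + 35)
value = (9 - 26) * record(26) + p + ((9 - score) * record(score) + log(p))
value = handle(score)
value = print(score)
p = p * 14
value = score * p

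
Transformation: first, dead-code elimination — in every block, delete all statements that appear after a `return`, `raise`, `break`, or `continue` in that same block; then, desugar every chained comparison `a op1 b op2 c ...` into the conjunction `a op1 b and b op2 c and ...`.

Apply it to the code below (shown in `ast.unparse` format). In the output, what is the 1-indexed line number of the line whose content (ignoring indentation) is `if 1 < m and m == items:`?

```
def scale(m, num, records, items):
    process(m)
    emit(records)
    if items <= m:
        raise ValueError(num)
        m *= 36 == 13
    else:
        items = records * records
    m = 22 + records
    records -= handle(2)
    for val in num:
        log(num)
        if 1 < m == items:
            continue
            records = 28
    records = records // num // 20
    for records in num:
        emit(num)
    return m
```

Transformed code:
def scale(m, num, records, items):
    process(m)
    emit(records)
    if items <= m:
        raise ValueError(num)
    else:
        items = records * records
    m = 22 + records
    records -= handle(2)
    for val in num:
        log(num)
        if 1 < m and m == items:
            continue
    records = records // num // 20
    for records in num:
        emit(num)
    return m

12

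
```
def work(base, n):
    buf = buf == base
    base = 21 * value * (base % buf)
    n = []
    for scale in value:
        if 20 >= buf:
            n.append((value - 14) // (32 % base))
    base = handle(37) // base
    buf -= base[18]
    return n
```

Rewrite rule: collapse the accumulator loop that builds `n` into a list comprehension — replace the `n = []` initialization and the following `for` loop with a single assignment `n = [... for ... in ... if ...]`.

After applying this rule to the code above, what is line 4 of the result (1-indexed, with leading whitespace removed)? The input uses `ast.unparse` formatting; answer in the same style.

n = [(value - 14) // (32 % base) for scale in value if 20 >= buf]

Transformed code:
def work(base, n):
    buf = buf == base
    base = 21 * value * (base % buf)
    n = [(value - 14) // (32 % base) for scale in value if 20 >= buf]
    base = handle(37) // base
    buf -= base[18]
    return n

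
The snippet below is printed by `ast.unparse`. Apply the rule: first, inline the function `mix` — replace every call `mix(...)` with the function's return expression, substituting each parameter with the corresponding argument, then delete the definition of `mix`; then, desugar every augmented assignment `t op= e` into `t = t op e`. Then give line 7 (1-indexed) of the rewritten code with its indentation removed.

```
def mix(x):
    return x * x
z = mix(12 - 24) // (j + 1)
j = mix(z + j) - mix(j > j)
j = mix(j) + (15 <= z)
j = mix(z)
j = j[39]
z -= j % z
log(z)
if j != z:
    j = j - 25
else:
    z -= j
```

Transformed code:
z = (12 - 24) * (12 - 24) // (j + 1)
j = (z + j) * (z + j) - (j > j) * (j > j)
j = j * j + (15 <= z)
j = z * z
j = j[39]
z = z - j % z
log(z)
if j != z:
    j = j - 25
else:
    z = z - j

log(z)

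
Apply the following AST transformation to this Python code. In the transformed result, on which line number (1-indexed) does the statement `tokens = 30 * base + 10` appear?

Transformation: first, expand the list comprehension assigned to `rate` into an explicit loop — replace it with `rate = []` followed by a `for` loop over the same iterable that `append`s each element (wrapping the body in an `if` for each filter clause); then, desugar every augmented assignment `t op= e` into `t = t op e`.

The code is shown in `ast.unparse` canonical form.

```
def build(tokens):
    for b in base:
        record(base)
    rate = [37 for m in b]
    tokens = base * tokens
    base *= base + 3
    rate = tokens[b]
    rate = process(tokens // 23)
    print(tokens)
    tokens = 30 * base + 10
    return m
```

12

Transformed code:
def build(tokens):
    for b in base:
        record(base)
    rate = []
    for m in b:
        rate.append(37)
    tokens = base * tokens
    base = base * (base + 3)
    rate = tokens[b]
    rate = process(tokens // 23)
    print(tokens)
    tokens = 30 * base + 10
    return m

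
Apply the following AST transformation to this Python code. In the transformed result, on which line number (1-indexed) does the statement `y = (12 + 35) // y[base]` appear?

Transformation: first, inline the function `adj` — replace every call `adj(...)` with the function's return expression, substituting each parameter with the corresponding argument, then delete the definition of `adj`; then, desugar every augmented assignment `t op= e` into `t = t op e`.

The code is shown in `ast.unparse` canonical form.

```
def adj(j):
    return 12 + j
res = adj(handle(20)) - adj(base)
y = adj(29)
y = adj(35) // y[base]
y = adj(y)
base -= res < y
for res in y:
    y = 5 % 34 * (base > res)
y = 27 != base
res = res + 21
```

Transformed code:
res = 12 + handle(20) - (12 + base)
y = 12 + 29
y = (12 + 35) // y[base]
y = 12 + y
base = base - (res < y)
for res in y:
    y = 5 % 34 * (base > res)
y = 27 != base
res = res + 21

3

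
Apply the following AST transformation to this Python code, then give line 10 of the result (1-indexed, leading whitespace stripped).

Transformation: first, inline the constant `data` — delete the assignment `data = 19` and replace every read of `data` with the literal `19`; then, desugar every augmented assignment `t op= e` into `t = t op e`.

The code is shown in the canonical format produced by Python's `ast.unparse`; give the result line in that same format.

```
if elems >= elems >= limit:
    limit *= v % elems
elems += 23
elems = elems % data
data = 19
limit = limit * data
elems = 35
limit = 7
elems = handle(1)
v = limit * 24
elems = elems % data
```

elems = elems % 19

Transformed code:
if elems >= elems >= limit:
    limit = limit * (v % elems)
elems = elems + 23
elems = elems % 19
limit = limit * 19
elems = 35
limit = 7
elems = handle(1)
v = limit * 24
elems = elems % 19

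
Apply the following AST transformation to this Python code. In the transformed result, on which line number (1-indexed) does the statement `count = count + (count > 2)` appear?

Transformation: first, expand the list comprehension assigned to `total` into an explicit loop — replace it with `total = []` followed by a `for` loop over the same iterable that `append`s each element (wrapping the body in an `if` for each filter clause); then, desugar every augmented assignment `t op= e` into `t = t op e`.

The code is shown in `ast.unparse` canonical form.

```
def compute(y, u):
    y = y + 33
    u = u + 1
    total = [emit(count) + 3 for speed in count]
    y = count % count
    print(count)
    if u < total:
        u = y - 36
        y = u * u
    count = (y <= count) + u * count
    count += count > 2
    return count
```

13

Transformed code:
def compute(y, u):
    y = y + 33
    u = u + 1
    total = []
    for speed in count:
        total.append(emit(count) + 3)
    y = count % count
    print(count)
    if u < total:
        u = y - 36
        y = u * u
    count = (y <= count) + u * count
    count = count + (count > 2)
    return count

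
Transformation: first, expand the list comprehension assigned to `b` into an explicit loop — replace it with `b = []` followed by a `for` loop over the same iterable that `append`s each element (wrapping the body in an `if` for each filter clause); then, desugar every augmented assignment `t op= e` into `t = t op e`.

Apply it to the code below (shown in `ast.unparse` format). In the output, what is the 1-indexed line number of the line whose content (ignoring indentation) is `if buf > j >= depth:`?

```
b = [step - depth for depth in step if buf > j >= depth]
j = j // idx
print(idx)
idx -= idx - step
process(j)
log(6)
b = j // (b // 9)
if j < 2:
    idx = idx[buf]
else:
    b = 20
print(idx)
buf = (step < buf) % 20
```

3

Transformed code:
b = []
for depth in step:
    if buf > j >= depth:
        b.append(step - depth)
j = j // idx
print(idx)
idx = idx - (idx - step)
process(j)
log(6)
b = j // (b // 9)
if j < 2:
    idx = idx[buf]
else:
    b = 20
print(idx)
buf = (step < buf) % 20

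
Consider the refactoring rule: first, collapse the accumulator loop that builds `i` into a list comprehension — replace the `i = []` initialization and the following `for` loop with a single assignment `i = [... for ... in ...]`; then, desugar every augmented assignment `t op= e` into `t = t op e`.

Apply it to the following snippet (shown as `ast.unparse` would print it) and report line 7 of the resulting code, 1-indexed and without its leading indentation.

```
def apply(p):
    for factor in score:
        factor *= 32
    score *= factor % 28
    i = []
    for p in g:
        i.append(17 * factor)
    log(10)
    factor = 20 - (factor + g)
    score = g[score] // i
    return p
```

factor = 20 - (factor + g)

Transformed code:
def apply(p):
    for factor in score:
        factor = factor * 32
    score = score * (factor % 28)
    i = [17 * factor for p in g]
    log(10)
    factor = 20 - (factor + g)
    score = g[score] // i
    return p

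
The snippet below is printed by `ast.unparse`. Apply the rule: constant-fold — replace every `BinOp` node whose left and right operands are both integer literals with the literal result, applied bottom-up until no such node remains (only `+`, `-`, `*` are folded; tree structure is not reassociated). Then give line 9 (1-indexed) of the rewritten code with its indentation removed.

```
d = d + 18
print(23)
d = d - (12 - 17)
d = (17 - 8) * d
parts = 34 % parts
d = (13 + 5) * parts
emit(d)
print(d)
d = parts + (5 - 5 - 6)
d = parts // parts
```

Transformed code:
d = d + 18
print(23)
d = d - -5
d = 9 * d
parts = 34 % parts
d = 18 * parts
emit(d)
print(d)
d = parts + -6
d = parts // parts

d = parts + -6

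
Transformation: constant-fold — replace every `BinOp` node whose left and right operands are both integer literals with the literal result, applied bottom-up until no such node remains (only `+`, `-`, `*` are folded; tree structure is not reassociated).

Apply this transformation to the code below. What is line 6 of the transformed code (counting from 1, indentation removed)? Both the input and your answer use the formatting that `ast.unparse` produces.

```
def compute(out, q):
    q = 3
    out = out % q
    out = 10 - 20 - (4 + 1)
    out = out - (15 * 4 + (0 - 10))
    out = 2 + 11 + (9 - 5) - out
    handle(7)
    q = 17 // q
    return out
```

Transformed code:
def compute(out, q):
    q = 3
    out = out % q
    out = -15
    out = out - 50
    out = 17 - out
    handle(7)
    q = 17 // q
    return out

out = 17 - out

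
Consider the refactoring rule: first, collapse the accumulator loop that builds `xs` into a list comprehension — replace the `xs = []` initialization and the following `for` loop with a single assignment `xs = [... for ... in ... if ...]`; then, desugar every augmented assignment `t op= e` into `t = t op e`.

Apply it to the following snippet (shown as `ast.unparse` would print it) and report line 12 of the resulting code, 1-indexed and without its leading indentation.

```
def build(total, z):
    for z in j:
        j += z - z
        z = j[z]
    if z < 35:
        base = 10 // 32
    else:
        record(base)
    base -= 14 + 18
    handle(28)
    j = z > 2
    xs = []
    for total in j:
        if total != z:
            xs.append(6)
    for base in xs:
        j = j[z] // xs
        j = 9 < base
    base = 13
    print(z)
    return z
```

Transformed code:
def build(total, z):
    for z in j:
        j = j + (z - z)
        z = j[z]
    if z < 35:
        base = 10 // 32
    else:
        record(base)
    base = base - (14 + 18)
    handle(28)
    j = z > 2
    xs = [6 for total in j if total != z]
    for base in xs:
        j = j[z] // xs
        j = 9 < base
    base = 13
    print(z)
    return z

xs = [6 for total in j if total != z]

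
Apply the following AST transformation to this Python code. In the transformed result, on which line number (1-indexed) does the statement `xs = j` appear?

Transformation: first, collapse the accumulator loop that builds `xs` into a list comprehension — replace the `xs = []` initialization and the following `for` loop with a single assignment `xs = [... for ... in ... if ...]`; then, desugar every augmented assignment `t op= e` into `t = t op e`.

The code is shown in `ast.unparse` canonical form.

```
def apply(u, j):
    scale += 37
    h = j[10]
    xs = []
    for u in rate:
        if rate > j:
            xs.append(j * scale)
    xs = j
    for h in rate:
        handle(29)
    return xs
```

5

Transformed code:
def apply(u, j):
    scale = scale + 37
    h = j[10]
    xs = [j * scale for u in rate if rate > j]
    xs = j
    for h in rate:
        handle(29)
    return xs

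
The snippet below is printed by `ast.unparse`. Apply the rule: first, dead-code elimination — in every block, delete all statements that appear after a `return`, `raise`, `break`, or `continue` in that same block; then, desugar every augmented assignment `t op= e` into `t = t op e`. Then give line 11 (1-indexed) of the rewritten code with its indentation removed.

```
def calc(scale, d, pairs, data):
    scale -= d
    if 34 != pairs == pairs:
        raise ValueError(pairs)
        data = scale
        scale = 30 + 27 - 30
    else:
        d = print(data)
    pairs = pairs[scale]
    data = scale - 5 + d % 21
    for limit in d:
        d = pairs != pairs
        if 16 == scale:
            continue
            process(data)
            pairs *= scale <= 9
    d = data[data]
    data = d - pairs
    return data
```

Transformed code:
def calc(scale, d, pairs, data):
    scale = scale - d
    if 34 != pairs == pairs:
        raise ValueError(pairs)
    else:
        d = print(data)
    pairs = pairs[scale]
    data = scale - 5 + d % 21
    for limit in d:
        d = pairs != pairs
        if 16 == scale:
            continue
    d = data[data]
    data = d - pairs
    return data

if 16 == scale:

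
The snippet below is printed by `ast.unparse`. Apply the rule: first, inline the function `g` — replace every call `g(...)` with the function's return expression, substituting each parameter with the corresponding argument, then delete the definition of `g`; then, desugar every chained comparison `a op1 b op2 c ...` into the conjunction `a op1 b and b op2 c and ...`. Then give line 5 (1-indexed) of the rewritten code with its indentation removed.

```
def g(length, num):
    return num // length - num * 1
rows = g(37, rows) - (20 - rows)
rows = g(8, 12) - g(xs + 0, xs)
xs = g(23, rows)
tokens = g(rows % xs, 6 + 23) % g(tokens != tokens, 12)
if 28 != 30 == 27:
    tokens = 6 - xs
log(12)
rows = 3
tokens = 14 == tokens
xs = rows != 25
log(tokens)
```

if 28 != 30 and 30 == 27:

Transformed code:
rows = rows // 37 - rows * 1 - (20 - rows)
rows = 12 // 8 - 12 * 1 - (xs // (xs + 0) - xs * 1)
xs = rows // 23 - rows * 1
tokens = ((6 + 23) // (rows % xs) - (6 + 23) * 1) % (12 // (tokens != tokens) - 12 * 1)
if 28 != 30 and 30 == 27:
    tokens = 6 - xs
log(12)
rows = 3
tokens = 14 == tokens
xs = rows != 25
log(tokens)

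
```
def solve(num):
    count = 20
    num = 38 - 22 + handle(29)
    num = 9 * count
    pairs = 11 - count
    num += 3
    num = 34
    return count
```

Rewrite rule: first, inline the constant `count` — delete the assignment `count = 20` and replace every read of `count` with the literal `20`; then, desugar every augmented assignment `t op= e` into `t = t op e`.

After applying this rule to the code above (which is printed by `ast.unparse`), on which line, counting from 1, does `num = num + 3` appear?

Transformed code:
def solve(num):
    num = 38 - 22 + handle(29)
    num = 9 * 20
    pairs = 11 - 20
    num = num + 3
    num = 34
    return 20

5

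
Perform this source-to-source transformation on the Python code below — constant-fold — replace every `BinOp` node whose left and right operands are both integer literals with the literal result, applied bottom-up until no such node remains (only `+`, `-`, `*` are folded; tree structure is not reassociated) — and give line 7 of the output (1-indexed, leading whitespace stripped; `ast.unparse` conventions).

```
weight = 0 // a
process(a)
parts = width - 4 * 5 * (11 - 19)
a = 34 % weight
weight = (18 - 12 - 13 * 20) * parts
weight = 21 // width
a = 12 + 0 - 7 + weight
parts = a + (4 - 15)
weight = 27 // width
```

Transformed code:
weight = 0 // a
process(a)
parts = width - -160
a = 34 % weight
weight = -254 * parts
weight = 21 // width
a = 5 + weight
parts = a + -11
weight = 27 // width

a = 5 + weight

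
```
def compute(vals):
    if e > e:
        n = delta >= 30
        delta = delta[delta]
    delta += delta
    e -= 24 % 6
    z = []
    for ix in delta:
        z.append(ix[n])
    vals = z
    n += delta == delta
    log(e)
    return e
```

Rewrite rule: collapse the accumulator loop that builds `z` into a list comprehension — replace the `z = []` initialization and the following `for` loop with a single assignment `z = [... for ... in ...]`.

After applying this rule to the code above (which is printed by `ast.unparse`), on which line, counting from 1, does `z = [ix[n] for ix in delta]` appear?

Transformed code:
def compute(vals):
    if e > e:
        n = delta >= 30
        delta = delta[delta]
    delta += delta
    e -= 24 % 6
    z = [ix[n] for ix in delta]
    vals = z
    n += delta == delta
    log(e)
    return e

7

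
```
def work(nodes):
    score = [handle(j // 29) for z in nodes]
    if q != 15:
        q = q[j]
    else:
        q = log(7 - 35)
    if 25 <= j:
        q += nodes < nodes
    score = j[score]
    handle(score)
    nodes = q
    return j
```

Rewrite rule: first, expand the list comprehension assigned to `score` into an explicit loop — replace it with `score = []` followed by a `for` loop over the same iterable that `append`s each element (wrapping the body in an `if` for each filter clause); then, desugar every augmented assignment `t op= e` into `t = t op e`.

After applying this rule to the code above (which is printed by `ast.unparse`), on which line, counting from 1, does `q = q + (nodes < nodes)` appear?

Transformed code:
def work(nodes):
    score = []
    for z in nodes:
        score.append(handle(j // 29))
    if q != 15:
        q = q[j]
    else:
        q = log(7 - 35)
    if 25 <= j:
        q = q + (nodes < nodes)
    score = j[score]
    handle(score)
    nodes = q
    return j

10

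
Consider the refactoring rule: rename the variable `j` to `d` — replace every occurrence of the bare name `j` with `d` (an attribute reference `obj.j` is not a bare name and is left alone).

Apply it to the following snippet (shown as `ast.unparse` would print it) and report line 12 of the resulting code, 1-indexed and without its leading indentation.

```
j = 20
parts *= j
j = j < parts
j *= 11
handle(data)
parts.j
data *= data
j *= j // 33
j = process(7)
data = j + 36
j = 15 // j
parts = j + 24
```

parts = d + 24

Transformed code:
d = 20
parts *= d
d = d < parts
d *= 11
handle(data)
parts.j
data *= data
d *= d // 33
d = process(7)
data = d + 36
d = 15 // d
parts = d + 24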